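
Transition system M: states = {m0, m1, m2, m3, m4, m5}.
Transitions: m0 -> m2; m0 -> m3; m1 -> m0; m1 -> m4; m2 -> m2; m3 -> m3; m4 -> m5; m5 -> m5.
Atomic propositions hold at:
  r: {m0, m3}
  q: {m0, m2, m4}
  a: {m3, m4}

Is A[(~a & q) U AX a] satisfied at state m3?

Yes

Sat(~a) = {m0, m1, m2, m5}
Sat(~a & q) = {m0, m2}
Sat(AX a) = {s : every successor in {m3, m4}} = {m3}
A[(~a & q) U AX a]: least fixpoint, start Z0 = Sat(AX a) = {m3}, add states in Sat(~a & q) with every successor in Z. Already a fixed point.
Sat(A[(~a & q) U AX a]) = {m3}
m3 ∈ Sat(A[(~a & q) U AX a]) = {m3}, so the formula holds at m3.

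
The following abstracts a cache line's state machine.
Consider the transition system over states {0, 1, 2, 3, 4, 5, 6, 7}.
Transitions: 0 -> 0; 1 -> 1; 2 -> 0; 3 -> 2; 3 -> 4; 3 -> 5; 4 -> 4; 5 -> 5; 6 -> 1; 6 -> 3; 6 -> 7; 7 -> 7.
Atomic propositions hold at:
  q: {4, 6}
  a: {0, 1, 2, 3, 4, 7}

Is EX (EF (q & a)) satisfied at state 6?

Sat(q & a) = {4}
EF (q & a): least fixpoint, start Z0 = {4}, add states with some successor in Z. Z1 = {3, 4}; Z2 = {3, 4, 6}; fixed.
Sat(EF (q & a)) = {3, 4, 6}
Sat(EX (EF (q & a))) = {s : some successor in {3, 4, 6}} = {3, 4, 6}
6 ∈ Sat(EX (EF (q & a))) = {3, 4, 6}, so the formula holds at 6.

Yes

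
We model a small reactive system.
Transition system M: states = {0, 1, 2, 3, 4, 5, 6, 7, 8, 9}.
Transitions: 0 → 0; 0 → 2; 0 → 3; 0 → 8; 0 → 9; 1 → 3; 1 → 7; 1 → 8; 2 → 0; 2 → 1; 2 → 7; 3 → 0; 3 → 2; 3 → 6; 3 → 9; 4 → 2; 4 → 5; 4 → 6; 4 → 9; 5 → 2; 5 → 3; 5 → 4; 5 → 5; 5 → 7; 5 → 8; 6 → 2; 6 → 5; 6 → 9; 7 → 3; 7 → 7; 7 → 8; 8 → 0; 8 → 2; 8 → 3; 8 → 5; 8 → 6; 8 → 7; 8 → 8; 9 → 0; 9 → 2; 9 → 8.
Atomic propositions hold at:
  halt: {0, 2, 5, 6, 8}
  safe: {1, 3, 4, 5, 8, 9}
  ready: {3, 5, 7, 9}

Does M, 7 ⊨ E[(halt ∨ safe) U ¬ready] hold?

No

Sat(halt ∨ safe) = {0, 1, 2, 3, 4, 5, 6, 8, 9}
Sat(¬ready) = {0, 1, 2, 4, 6, 8}
E[(halt ∨ safe) U ¬ready]: least fixpoint, start Z0 = Sat(¬ready) = {0, 1, 2, 4, 6, 8}, add states in Sat(halt ∨ safe) with some successor in Z. Z1 = {0, 1, 2, 3, 4, 5, 6, 8, 9}; fixed.
Sat(E[(halt ∨ safe) U ¬ready]) = {0, 1, 2, 3, 4, 5, 6, 8, 9}
7 ∉ Sat(E[(halt ∨ safe) U ¬ready]) = {0, 1, 2, 3, 4, 5, 6, 8, 9}, so the formula does not hold at 7.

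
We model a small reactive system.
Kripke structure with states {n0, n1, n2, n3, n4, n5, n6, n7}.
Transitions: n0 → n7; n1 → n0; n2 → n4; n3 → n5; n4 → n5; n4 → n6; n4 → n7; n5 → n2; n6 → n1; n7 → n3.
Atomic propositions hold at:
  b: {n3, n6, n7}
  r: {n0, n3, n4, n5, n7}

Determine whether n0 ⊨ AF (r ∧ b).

Sat(r ∧ b) = {n3, n7}
AF (r ∧ b): least fixpoint, start Z0 = {n3, n7}, add states with every successor in Z. Z1 = {n0, n3, n7}; Z2 = {n0, n1, n3, n7}; Z3 = {n0, n1, n3, n6, n7}; fixed.
Sat(AF (r ∧ b)) = {n0, n1, n3, n6, n7}
n0 ∈ Sat(AF (r ∧ b)) = {n0, n1, n3, n6, n7}, so the formula holds at n0.

Yes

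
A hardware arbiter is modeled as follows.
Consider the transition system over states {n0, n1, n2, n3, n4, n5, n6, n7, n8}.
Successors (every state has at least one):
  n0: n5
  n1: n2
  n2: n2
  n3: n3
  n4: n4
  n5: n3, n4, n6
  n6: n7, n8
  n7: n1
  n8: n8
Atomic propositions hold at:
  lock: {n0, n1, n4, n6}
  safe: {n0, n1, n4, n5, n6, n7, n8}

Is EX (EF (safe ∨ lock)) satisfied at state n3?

Sat(safe ∨ lock) = {n0, n1, n4, n5, n6, n7, n8}
EF (safe ∨ lock): least fixpoint, start Z0 = {n0, n1, n4, n5, n6, n7, n8}, add states with some successor in Z. Already a fixed point.
Sat(EF (safe ∨ lock)) = {n0, n1, n4, n5, n6, n7, n8}
Sat(EX (EF (safe ∨ lock))) = {s : some successor in {n0, n1, n4, n5, n6, n7, n8}} = {n0, n4, n5, n6, n7, n8}
n3 ∉ Sat(EX (EF (safe ∨ lock))) = {n0, n4, n5, n6, n7, n8}, so the formula does not hold at n3.

No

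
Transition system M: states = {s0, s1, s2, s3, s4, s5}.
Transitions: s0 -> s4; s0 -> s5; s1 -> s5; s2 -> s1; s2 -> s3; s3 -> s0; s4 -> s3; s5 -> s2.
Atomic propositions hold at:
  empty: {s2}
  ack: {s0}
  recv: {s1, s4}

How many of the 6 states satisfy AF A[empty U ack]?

A[empty U ack]: least fixpoint, start Z0 = Sat(ack) = {s0}, add states in Sat(empty) with every successor in Z. Already a fixed point.
Sat(A[empty U ack]) = {s0}
AF A[empty U ack]: least fixpoint, start Z0 = {s0}, add states with every successor in Z. Z1 = {s0, s3}; Z2 = {s0, s3, s4}; fixed.
Sat(AF A[empty U ack]) = {s0, s3, s4}
|Sat(AF A[empty U ack])| = |{s0, s3, s4}| = 3.

3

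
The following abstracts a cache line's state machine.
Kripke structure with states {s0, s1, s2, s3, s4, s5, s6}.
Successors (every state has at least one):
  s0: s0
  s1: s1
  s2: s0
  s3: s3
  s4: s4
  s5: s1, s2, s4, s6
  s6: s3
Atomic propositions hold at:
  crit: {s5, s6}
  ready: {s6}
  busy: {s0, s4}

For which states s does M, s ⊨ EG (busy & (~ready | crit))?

Sat(~ready) = {s0, s1, s2, s3, s4, s5}
Sat(~ready | crit) = {s0, s1, s2, s3, s4, s5, s6}
Sat(busy & (~ready | crit)) = {s0, s4}
EG (busy & (~ready | crit)): greatest fixpoint, start Z0 = {s0, s4}, keep only states in Sat with some successor in Z. Already a fixed point.
Sat(EG (busy & (~ready | crit))) = {s0, s4}

{s0, s4}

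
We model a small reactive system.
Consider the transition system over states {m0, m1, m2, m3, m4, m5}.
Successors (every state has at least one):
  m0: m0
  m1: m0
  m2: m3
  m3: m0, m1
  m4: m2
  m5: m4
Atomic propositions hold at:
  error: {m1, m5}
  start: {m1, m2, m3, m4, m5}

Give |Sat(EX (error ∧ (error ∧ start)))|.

1

Sat(error ∧ start) = {m1, m5}
Sat(error ∧ (error ∧ start)) = {m1, m5}
Sat(EX (error ∧ (error ∧ start))) = {s : some successor in {m1, m5}} = {m3}
|Sat(EX (error ∧ (error ∧ start)))| = |{m3}| = 1.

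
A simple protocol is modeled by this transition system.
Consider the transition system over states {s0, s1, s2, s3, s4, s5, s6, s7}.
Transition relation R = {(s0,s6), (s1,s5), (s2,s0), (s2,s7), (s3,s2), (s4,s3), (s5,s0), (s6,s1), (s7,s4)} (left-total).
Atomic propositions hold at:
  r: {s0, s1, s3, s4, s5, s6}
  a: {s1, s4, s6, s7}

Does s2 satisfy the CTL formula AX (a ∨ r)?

Sat(a ∨ r) = {s0, s1, s3, s4, s5, s6, s7}
Sat(AX (a ∨ r)) = {s : every successor in {s0, s1, s3, s4, s5, s6, s7}} = {s0, s1, s2, s4, s5, s6, s7}
s2 ∈ Sat(AX (a ∨ r)) = {s0, s1, s2, s4, s5, s6, s7}, so the formula holds at s2.

Yes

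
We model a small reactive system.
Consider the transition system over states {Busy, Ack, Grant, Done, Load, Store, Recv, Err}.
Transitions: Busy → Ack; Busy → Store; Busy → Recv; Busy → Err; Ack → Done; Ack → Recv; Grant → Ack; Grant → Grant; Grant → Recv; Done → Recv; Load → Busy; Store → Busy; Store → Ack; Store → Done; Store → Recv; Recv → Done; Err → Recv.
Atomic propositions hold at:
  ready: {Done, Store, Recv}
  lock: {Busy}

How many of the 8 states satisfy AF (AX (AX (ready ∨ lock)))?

4

Sat(ready ∨ lock) = {Busy, Done, Store, Recv}
Sat(AX (ready ∨ lock)) = {s : every successor in {Busy, Done, Store, Recv}} = {Ack, Done, Load, Recv, Err}
Sat(AX (AX (ready ∨ lock))) = {s : every successor in {Ack, Done, Load, Recv, Err}} = {Ack, Done, Recv, Err}
AF (AX (AX (ready ∨ lock))): least fixpoint, start Z0 = {Ack, Done, Recv, Err}, add states with every successor in Z. Already a fixed point.
Sat(AF (AX (AX (ready ∨ lock)))) = {Ack, Done, Recv, Err}
|Sat(AF (AX (AX (ready ∨ lock))))| = |{Ack, Done, Recv, Err}| = 4.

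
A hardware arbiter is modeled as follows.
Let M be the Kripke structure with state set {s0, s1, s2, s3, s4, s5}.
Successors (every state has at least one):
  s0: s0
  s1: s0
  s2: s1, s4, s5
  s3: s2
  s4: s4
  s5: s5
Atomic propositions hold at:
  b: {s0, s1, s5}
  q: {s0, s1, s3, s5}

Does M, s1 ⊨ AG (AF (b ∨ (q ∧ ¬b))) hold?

Yes

Sat(¬b) = {s2, s3, s4}
Sat(q ∧ ¬b) = {s3}
Sat(b ∨ (q ∧ ¬b)) = {s0, s1, s3, s5}
AF (b ∨ (q ∧ ¬b)): least fixpoint, start Z0 = {s0, s1, s3, s5}, add states with every successor in Z. Already a fixed point.
Sat(AF (b ∨ (q ∧ ¬b))) = {s0, s1, s3, s5}
AG (AF (b ∨ (q ∧ ¬b))): greatest fixpoint, start Z0 = {s0, s1, s3, s5}, keep only states in Sat with every successor in Z. Z1 = {s0, s1, s5}; fixed.
Sat(AG (AF (b ∨ (q ∧ ¬b)))) = {s0, s1, s5}
s1 ∈ Sat(AG (AF (b ∨ (q ∧ ¬b)))) = {s0, s1, s5}, so the formula holds at s1.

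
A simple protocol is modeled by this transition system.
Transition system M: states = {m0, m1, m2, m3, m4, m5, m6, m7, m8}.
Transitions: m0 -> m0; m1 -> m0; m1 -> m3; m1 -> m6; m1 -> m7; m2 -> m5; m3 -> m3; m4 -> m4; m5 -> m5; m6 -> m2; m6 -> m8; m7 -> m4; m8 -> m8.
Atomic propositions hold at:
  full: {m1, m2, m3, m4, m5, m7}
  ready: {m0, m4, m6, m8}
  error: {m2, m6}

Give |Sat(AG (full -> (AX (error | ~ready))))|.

Sat(~ready) = {m1, m2, m3, m5, m7}
Sat(error | ~ready) = {m1, m2, m3, m5, m6, m7}
Sat(AX (error | ~ready)) = {s : every successor in {m1, m2, m3, m5, m6, m7}} = {m2, m3, m5}
Sat(full -> (AX (error | ~ready))) = {m0, m2, m3, m5, m6, m8}
AG (full -> (AX (error | ~ready))): greatest fixpoint, start Z0 = {m0, m2, m3, m5, m6, m8}, keep only states in Sat with every successor in Z. Already a fixed point.
Sat(AG (full -> (AX (error | ~ready)))) = {m0, m2, m3, m5, m6, m8}
|Sat(AG (full -> (AX (error | ~ready))))| = |{m0, m2, m3, m5, m6, m8}| = 6.

6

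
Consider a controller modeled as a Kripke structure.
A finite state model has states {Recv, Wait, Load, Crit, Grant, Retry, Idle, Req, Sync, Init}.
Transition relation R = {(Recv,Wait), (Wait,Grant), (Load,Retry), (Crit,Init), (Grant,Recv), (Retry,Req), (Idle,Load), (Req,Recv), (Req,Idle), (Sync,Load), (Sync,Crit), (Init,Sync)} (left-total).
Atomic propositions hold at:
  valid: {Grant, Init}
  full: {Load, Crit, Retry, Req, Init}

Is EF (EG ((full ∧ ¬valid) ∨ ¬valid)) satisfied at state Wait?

No

Sat(¬valid) = {Recv, Wait, Load, Crit, Retry, Idle, Req, Sync}
Sat(full ∧ ¬valid) = {Load, Crit, Retry, Req}
Sat((full ∧ ¬valid) ∨ ¬valid) = {Recv, Wait, Load, Crit, Retry, Idle, Req, Sync}
EG ((full ∧ ¬valid) ∨ ¬valid): greatest fixpoint, start Z0 = {Recv, Wait, Load, Crit, Retry, Idle, Req, Sync}, keep only states in Sat with some successor in Z. Z1 = {Recv, Load, Retry, Idle, Req, Sync}; Z2 = {Load, Retry, Idle, Req, Sync}; fixed.
Sat(EG ((full ∧ ¬valid) ∨ ¬valid)) = {Load, Retry, Idle, Req, Sync}
EF (EG ((full ∧ ¬valid) ∨ ¬valid)): least fixpoint, start Z0 = {Load, Retry, Idle, Req, Sync}, add states with some successor in Z. Z1 = {Load, Retry, Idle, Req, Sync, Init}; Z2 = {Load, Crit, Retry, Idle, Req, Sync, Init}; fixed.
Sat(EF (EG ((full ∧ ¬valid) ∨ ¬valid))) = {Load, Crit, Retry, Idle, Req, Sync, Init}
Wait ∉ Sat(EF (EG ((full ∧ ¬valid) ∨ ¬valid))) = {Load, Crit, Retry, Idle, Req, Sync, Init}, so the formula does not hold at Wait.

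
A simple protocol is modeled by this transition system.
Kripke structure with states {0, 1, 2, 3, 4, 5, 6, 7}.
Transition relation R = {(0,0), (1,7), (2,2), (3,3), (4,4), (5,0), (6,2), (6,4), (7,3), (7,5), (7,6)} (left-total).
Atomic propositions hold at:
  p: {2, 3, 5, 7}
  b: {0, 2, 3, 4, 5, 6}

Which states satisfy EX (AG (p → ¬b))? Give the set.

{0, 4, 5, 6}

Sat(¬b) = {1, 7}
Sat(p → ¬b) = {0, 1, 4, 6, 7}
AG (p → ¬b): greatest fixpoint, start Z0 = {0, 1, 4, 6, 7}, keep only states in Sat with every successor in Z. Z1 = {0, 1, 4}; Z2 = {0, 4}; fixed.
Sat(AG (p → ¬b)) = {0, 4}
Sat(EX (AG (p → ¬b))) = {s : some successor in {0, 4}} = {0, 4, 5, 6}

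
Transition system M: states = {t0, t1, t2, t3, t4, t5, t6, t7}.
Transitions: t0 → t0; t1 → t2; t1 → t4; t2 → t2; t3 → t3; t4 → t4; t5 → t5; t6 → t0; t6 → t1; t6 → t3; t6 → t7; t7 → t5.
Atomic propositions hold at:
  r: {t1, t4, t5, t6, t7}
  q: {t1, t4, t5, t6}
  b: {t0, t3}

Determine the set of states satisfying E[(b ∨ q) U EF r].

{t1, t4, t5, t6, t7}

Sat(b ∨ q) = {t0, t1, t3, t4, t5, t6}
EF r: least fixpoint, start Z0 = {t1, t4, t5, t6, t7}, add states with some successor in Z. Already a fixed point.
Sat(EF r) = {t1, t4, t5, t6, t7}
E[(b ∨ q) U EF r]: least fixpoint, start Z0 = Sat(EF r) = {t1, t4, t5, t6, t7}, add states in Sat(b ∨ q) with some successor in Z. Already a fixed point.
Sat(E[(b ∨ q) U EF r]) = {t1, t4, t5, t6, t7}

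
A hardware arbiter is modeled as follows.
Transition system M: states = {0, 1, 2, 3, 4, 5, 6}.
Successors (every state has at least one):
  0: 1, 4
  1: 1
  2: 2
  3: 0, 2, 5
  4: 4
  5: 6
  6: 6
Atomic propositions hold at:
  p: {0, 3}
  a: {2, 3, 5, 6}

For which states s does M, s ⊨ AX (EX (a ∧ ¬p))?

Sat(¬p) = {1, 2, 4, 5, 6}
Sat(a ∧ ¬p) = {2, 5, 6}
Sat(EX (a ∧ ¬p)) = {s : some successor in {2, 5, 6}} = {2, 3, 5, 6}
Sat(AX (EX (a ∧ ¬p))) = {s : every successor in {2, 3, 5, 6}} = {2, 5, 6}

{2, 5, 6}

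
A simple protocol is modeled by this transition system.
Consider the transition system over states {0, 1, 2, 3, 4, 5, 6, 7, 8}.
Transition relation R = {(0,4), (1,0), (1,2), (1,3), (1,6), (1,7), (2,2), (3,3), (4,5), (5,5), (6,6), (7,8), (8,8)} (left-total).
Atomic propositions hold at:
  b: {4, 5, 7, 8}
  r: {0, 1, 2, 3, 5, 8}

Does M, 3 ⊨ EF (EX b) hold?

Sat(EX b) = {s : some successor in {4, 5, 7, 8}} = {0, 1, 4, 5, 7, 8}
EF (EX b): least fixpoint, start Z0 = {0, 1, 4, 5, 7, 8}, add states with some successor in Z. Already a fixed point.
Sat(EF (EX b)) = {0, 1, 4, 5, 7, 8}
3 ∉ Sat(EF (EX b)) = {0, 1, 4, 5, 7, 8}, so the formula does not hold at 3.

No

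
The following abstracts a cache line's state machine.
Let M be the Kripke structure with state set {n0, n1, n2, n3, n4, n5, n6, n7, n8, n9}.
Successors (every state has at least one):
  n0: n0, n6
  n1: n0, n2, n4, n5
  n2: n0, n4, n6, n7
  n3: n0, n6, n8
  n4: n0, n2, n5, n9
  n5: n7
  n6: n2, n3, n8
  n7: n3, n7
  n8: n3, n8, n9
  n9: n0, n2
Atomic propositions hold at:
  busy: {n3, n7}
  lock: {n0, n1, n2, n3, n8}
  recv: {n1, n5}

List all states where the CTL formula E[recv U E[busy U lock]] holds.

E[busy U lock]: least fixpoint, start Z0 = Sat(lock) = {n0, n1, n2, n3, n8}, add states in Sat(busy) with some successor in Z. Z1 = {n0, n1, n2, n3, n7, n8}; fixed.
Sat(E[busy U lock]) = {n0, n1, n2, n3, n7, n8}
E[recv U E[busy U lock]]: least fixpoint, start Z0 = Sat(E[busy U lock]) = {n0, n1, n2, n3, n7, n8}, add states in Sat(recv) with some successor in Z. Z1 = {n0, n1, n2, n3, n5, n7, n8}; fixed.
Sat(E[recv U E[busy U lock]]) = {n0, n1, n2, n3, n5, n7, n8}

{n0, n1, n2, n3, n5, n7, n8}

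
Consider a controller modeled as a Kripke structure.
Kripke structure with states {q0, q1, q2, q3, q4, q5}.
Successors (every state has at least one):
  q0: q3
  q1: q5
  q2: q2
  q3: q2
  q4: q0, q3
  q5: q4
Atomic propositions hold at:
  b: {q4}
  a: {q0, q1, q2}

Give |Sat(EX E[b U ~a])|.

4

Sat(~a) = {q3, q4, q5}
E[b U ~a]: least fixpoint, start Z0 = Sat(~a) = {q3, q4, q5}, add states in Sat(b) with some successor in Z. Already a fixed point.
Sat(E[b U ~a]) = {q3, q4, q5}
Sat(EX E[b U ~a]) = {s : some successor in {q3, q4, q5}} = {q0, q1, q4, q5}
|Sat(EX E[b U ~a])| = |{q0, q1, q4, q5}| = 4.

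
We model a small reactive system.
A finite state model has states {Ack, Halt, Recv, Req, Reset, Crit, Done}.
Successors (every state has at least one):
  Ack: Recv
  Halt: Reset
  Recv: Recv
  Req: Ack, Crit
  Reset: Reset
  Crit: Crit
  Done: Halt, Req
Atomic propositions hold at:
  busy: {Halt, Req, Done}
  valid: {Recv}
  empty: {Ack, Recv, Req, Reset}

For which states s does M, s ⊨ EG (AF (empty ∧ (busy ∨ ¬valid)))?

{Halt, Reset, Done}

Sat(¬valid) = {Ack, Halt, Req, Reset, Crit, Done}
Sat(busy ∨ ¬valid) = {Ack, Halt, Req, Reset, Crit, Done}
Sat(empty ∧ (busy ∨ ¬valid)) = {Ack, Req, Reset}
AF (empty ∧ (busy ∨ ¬valid)): least fixpoint, start Z0 = {Ack, Req, Reset}, add states with every successor in Z. Z1 = {Ack, Halt, Req, Reset}; Z2 = {Ack, Halt, Req, Reset, Done}; fixed.
Sat(AF (empty ∧ (busy ∨ ¬valid))) = {Ack, Halt, Req, Reset, Done}
EG (AF (empty ∧ (busy ∨ ¬valid))): greatest fixpoint, start Z0 = {Ack, Halt, Req, Reset, Done}, keep only states in Sat with some successor in Z. Z1 = {Halt, Req, Reset, Done}; Z2 = {Halt, Reset, Done}; fixed.
Sat(EG (AF (empty ∧ (busy ∨ ¬valid)))) = {Halt, Reset, Done}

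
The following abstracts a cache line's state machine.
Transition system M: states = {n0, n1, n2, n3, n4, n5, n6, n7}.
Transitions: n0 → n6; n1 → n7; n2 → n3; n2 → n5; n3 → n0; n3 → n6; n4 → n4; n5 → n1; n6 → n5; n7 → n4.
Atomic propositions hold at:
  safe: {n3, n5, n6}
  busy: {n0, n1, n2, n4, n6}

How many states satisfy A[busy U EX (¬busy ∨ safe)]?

Sat(¬busy) = {n3, n5, n7}
Sat(¬busy ∨ safe) = {n3, n5, n6, n7}
Sat(EX (¬busy ∨ safe)) = {s : some successor in {n3, n5, n6, n7}} = {n0, n1, n2, n3, n6}
A[busy U EX (¬busy ∨ safe)]: least fixpoint, start Z0 = Sat(EX (¬busy ∨ safe)) = {n0, n1, n2, n3, n6}, add states in Sat(busy) with every successor in Z. Already a fixed point.
Sat(A[busy U EX (¬busy ∨ safe)]) = {n0, n1, n2, n3, n6}
|Sat(A[busy U EX (¬busy ∨ safe)])| = |{n0, n1, n2, n3, n6}| = 5.

5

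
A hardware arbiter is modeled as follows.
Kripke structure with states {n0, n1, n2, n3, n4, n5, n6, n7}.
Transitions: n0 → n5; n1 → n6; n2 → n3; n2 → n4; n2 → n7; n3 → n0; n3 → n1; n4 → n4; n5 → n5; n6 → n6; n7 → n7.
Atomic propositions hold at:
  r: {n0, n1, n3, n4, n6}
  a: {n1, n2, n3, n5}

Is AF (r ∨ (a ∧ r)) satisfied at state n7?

Sat(a ∧ r) = {n1, n3}
Sat(r ∨ (a ∧ r)) = {n0, n1, n3, n4, n6}
AF (r ∨ (a ∧ r)): least fixpoint, start Z0 = {n0, n1, n3, n4, n6}, add states with every successor in Z. Already a fixed point.
Sat(AF (r ∨ (a ∧ r))) = {n0, n1, n3, n4, n6}
n7 ∉ Sat(AF (r ∨ (a ∧ r))) = {n0, n1, n3, n4, n6}, so the formula does not hold at n7.

No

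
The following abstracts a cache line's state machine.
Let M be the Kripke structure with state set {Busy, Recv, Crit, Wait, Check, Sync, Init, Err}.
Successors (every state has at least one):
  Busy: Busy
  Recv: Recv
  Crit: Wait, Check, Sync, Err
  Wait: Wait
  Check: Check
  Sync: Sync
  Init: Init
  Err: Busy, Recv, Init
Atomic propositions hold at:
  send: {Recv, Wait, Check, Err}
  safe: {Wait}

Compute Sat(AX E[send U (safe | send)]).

Sat(safe | send) = {Recv, Wait, Check, Err}
E[send U (safe | send)]: least fixpoint, start Z0 = Sat((safe | send)) = {Recv, Wait, Check, Err}, add states in Sat(send) with some successor in Z. Already a fixed point.
Sat(E[send U (safe | send)]) = {Recv, Wait, Check, Err}
Sat(AX E[send U (safe | send)]) = {s : every successor in {Recv, Wait, Check, Err}} = {Recv, Wait, Check}

{Recv, Wait, Check}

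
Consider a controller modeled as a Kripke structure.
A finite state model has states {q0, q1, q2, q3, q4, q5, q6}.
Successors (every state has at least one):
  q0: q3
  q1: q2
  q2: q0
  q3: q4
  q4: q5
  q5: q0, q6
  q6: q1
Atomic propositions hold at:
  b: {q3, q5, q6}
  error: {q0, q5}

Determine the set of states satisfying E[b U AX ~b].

{q1, q2, q3, q5, q6}

Sat(~b) = {q0, q1, q2, q4}
Sat(AX ~b) = {s : every successor in {q0, q1, q2, q4}} = {q1, q2, q3, q6}
E[b U AX ~b]: least fixpoint, start Z0 = Sat(AX ~b) = {q1, q2, q3, q6}, add states in Sat(b) with some successor in Z. Z1 = {q1, q2, q3, q5, q6}; fixed.
Sat(E[b U AX ~b]) = {q1, q2, q3, q5, q6}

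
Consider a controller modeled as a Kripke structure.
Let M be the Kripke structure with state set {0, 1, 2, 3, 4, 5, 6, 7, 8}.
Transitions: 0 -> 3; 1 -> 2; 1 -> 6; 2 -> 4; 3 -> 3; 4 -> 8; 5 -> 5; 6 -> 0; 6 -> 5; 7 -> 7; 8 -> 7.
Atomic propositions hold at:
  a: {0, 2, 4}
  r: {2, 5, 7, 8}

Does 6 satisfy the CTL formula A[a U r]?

No

A[a U r]: least fixpoint, start Z0 = Sat(r) = {2, 5, 7, 8}, add states in Sat(a) with every successor in Z. Z1 = {2, 4, 5, 7, 8}; fixed.
Sat(A[a U r]) = {2, 4, 5, 7, 8}
6 ∉ Sat(A[a U r]) = {2, 4, 5, 7, 8}, so the formula does not hold at 6.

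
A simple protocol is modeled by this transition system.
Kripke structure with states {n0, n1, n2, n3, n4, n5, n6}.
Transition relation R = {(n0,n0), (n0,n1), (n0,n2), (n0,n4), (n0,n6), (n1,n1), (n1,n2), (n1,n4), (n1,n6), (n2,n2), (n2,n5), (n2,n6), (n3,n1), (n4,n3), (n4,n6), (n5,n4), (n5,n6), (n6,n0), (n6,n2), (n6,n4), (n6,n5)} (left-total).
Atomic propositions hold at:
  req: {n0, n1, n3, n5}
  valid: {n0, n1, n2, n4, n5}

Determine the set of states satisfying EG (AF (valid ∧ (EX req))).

Sat(EX req) = {s : some successor in {n0, n1, n3, n5}} = {n0, n1, n2, n3, n4, n6}
Sat(valid ∧ (EX req)) = {n0, n1, n2, n4}
AF (valid ∧ (EX req)): least fixpoint, start Z0 = {n0, n1, n2, n4}, add states with every successor in Z. Z1 = {n0, n1, n2, n3, n4}; fixed.
Sat(AF (valid ∧ (EX req))) = {n0, n1, n2, n3, n4}
EG (AF (valid ∧ (EX req))): greatest fixpoint, start Z0 = {n0, n1, n2, n3, n4}, keep only states in Sat with some successor in Z. Already a fixed point.
Sat(EG (AF (valid ∧ (EX req)))) = {n0, n1, n2, n3, n4}

{n0, n1, n2, n3, n4}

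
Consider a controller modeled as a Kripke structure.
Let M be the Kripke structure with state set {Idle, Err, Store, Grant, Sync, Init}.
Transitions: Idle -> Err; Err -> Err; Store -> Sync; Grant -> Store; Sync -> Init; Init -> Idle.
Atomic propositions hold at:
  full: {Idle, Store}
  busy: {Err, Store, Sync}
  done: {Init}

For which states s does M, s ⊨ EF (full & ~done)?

{Idle, Store, Grant, Sync, Init}

Sat(~done) = {Idle, Err, Store, Grant, Sync}
Sat(full & ~done) = {Idle, Store}
EF (full & ~done): least fixpoint, start Z0 = {Idle, Store}, add states with some successor in Z. Z1 = {Idle, Store, Grant, Init}; Z2 = {Idle, Store, Grant, Sync, Init}; fixed.
Sat(EF (full & ~done)) = {Idle, Store, Grant, Sync, Init}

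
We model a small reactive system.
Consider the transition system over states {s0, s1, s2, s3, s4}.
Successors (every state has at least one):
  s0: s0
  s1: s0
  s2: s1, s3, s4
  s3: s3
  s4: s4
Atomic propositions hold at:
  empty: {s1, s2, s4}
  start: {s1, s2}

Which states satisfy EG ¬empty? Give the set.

{s0, s3}

Sat(¬empty) = {s0, s3}
EG ¬empty: greatest fixpoint, start Z0 = {s0, s3}, keep only states in Sat with some successor in Z. Already a fixed point.
Sat(EG ¬empty) = {s0, s3}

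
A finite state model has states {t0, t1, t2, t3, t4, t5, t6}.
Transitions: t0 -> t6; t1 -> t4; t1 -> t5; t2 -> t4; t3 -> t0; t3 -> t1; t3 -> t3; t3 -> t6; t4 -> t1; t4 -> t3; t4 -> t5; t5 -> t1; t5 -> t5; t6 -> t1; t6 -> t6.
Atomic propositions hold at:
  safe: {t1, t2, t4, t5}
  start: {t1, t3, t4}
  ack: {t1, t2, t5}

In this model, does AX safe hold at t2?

Sat(AX safe) = {s : every successor in {t1, t2, t4, t5}} = {t1, t2, t5}
t2 ∈ Sat(AX safe) = {t1, t2, t5}, so the formula holds at t2.

Yes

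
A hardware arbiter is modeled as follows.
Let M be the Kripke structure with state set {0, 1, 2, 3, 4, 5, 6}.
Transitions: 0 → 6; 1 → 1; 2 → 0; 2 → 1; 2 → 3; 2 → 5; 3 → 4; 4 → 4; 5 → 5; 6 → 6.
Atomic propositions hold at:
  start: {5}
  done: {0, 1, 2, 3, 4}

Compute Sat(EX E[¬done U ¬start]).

Sat(¬done) = {5, 6}
Sat(¬start) = {0, 1, 2, 3, 4, 6}
E[¬done U ¬start]: least fixpoint, start Z0 = Sat(¬start) = {0, 1, 2, 3, 4, 6}, add states in Sat(¬done) with some successor in Z. Already a fixed point.
Sat(E[¬done U ¬start]) = {0, 1, 2, 3, 4, 6}
Sat(EX E[¬done U ¬start]) = {s : some successor in {0, 1, 2, 3, 4, 6}} = {0, 1, 2, 3, 4, 6}

{0, 1, 2, 3, 4, 6}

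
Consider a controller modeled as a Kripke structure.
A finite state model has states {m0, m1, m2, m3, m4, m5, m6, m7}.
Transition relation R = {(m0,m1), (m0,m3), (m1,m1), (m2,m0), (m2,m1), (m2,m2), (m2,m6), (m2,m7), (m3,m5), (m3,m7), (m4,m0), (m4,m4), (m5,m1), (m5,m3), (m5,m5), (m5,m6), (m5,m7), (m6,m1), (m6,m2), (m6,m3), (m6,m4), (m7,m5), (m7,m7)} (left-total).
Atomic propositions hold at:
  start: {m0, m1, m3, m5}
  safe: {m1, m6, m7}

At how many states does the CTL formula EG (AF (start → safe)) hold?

Sat(start → safe) = {m1, m2, m4, m6, m7}
AF (start → safe): least fixpoint, start Z0 = {m1, m2, m4, m6, m7}, add states with every successor in Z. Already a fixed point.
Sat(AF (start → safe)) = {m1, m2, m4, m6, m7}
EG (AF (start → safe)): greatest fixpoint, start Z0 = {m1, m2, m4, m6, m7}, keep only states in Sat with some successor in Z. Already a fixed point.
Sat(EG (AF (start → safe))) = {m1, m2, m4, m6, m7}
|Sat(EG (AF (start → safe)))| = |{m1, m2, m4, m6, m7}| = 5.

5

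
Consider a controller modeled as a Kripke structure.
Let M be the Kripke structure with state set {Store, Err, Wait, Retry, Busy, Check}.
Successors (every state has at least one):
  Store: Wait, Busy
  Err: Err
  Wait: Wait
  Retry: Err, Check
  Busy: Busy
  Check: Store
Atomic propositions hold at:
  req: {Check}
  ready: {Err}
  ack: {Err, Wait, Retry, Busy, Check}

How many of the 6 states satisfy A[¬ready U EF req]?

2

Sat(¬ready) = {Store, Wait, Retry, Busy, Check}
EF req: least fixpoint, start Z0 = {Check}, add states with some successor in Z. Z1 = {Retry, Check}; fixed.
Sat(EF req) = {Retry, Check}
A[¬ready U EF req]: least fixpoint, start Z0 = Sat(EF req) = {Retry, Check}, add states in Sat(¬ready) with every successor in Z. Already a fixed point.
Sat(A[¬ready U EF req]) = {Retry, Check}
|Sat(A[¬ready U EF req])| = |{Retry, Check}| = 2.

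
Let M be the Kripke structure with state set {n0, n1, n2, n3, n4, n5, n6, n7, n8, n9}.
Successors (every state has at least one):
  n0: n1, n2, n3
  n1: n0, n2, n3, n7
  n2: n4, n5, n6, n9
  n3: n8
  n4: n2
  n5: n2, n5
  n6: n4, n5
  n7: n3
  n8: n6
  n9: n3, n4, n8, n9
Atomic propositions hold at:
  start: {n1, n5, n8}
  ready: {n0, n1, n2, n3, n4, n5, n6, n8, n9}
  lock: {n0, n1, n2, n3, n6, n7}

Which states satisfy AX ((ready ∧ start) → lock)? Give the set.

{n0, n1, n4, n7, n8}

Sat(ready ∧ start) = {n1, n5, n8}
Sat((ready ∧ start) → lock) = {n0, n1, n2, n3, n4, n6, n7, n9}
Sat(AX ((ready ∧ start) → lock)) = {s : every successor in {n0, n1, n2, n3, n4, n6, n7, n9}} = {n0, n1, n4, n7, n8}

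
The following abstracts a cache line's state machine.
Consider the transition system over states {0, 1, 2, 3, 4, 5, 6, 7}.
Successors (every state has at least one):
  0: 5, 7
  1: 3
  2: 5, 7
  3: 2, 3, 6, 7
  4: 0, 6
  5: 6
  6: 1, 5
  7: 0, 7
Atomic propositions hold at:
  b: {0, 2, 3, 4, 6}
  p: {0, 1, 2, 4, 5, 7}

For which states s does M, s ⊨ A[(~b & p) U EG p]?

Sat(~b) = {1, 5, 7}
Sat(~b & p) = {1, 5, 7}
EG p: greatest fixpoint, start Z0 = {0, 1, 2, 4, 5, 7}, keep only states in Sat with some successor in Z. Z1 = {0, 2, 4, 7}; fixed.
Sat(EG p) = {0, 2, 4, 7}
A[(~b & p) U EG p]: least fixpoint, start Z0 = Sat(EG p) = {0, 2, 4, 7}, add states in Sat(~b & p) with every successor in Z. Already a fixed point.
Sat(A[(~b & p) U EG p]) = {0, 2, 4, 7}

{0, 2, 4, 7}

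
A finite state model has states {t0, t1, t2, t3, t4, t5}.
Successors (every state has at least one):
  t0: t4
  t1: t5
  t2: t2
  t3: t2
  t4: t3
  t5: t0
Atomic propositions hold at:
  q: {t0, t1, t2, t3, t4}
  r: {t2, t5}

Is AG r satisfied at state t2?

AG r: greatest fixpoint, start Z0 = {t2, t5}, keep only states in Sat with every successor in Z. Z1 = {t2}; fixed.
Sat(AG r) = {t2}
t2 ∈ Sat(AG r) = {t2}, so the formula holds at t2.

Yes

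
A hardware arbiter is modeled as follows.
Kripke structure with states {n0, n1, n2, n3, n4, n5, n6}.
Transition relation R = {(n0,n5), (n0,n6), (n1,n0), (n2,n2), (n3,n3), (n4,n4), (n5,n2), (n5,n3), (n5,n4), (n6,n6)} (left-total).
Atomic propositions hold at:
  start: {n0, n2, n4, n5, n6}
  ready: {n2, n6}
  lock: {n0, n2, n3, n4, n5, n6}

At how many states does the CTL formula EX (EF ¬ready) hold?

5

Sat(¬ready) = {n0, n1, n3, n4, n5}
EF ¬ready: least fixpoint, start Z0 = {n0, n1, n3, n4, n5}, add states with some successor in Z. Already a fixed point.
Sat(EF ¬ready) = {n0, n1, n3, n4, n5}
Sat(EX (EF ¬ready)) = {s : some successor in {n0, n1, n3, n4, n5}} = {n0, n1, n3, n4, n5}
|Sat(EX (EF ¬ready))| = |{n0, n1, n3, n4, n5}| = 5.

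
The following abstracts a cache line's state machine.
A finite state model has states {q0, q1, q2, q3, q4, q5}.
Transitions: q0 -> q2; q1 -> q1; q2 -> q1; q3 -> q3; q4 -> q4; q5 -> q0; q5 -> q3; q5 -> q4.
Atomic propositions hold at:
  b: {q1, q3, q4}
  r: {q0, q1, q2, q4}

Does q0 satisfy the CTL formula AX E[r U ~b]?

Sat(~b) = {q0, q2, q5}
E[r U ~b]: least fixpoint, start Z0 = Sat(~b) = {q0, q2, q5}, add states in Sat(r) with some successor in Z. Already a fixed point.
Sat(E[r U ~b]) = {q0, q2, q5}
Sat(AX E[r U ~b]) = {s : every successor in {q0, q2, q5}} = {q0}
q0 ∈ Sat(AX E[r U ~b]) = {q0}, so the formula holds at q0.

Yes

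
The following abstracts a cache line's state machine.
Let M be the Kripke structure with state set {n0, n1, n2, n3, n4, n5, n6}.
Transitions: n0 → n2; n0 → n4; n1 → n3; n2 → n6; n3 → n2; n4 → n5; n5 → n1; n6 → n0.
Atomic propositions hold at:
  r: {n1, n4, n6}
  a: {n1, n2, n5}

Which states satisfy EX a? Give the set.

{n0, n3, n4, n5}

Sat(EX a) = {s : some successor in {n1, n2, n5}} = {n0, n3, n4, n5}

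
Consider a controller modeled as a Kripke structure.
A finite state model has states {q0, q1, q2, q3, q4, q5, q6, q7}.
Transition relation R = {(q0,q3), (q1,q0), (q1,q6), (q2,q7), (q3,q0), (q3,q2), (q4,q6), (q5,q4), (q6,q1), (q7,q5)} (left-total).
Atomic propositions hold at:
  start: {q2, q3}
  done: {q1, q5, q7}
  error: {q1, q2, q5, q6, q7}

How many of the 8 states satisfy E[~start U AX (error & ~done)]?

3

Sat(~start) = {q0, q1, q4, q5, q6, q7}
Sat(~done) = {q0, q2, q3, q4, q6}
Sat(error & ~done) = {q2, q6}
Sat(AX (error & ~done)) = {s : every successor in {q2, q6}} = {q4}
E[~start U AX (error & ~done)]: least fixpoint, start Z0 = Sat(AX (error & ~done)) = {q4}, add states in Sat(~start) with some successor in Z. Z1 = {q4, q5}; Z2 = {q4, q5, q7}; fixed.
Sat(E[~start U AX (error & ~done)]) = {q4, q5, q7}
|Sat(E[~start U AX (error & ~done)])| = |{q4, q5, q7}| = 3.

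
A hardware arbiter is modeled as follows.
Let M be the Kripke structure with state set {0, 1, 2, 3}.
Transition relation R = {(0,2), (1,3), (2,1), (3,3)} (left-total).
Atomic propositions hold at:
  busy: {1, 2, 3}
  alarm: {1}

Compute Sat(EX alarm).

Sat(EX alarm) = {s : some successor in {1}} = {2}

{2}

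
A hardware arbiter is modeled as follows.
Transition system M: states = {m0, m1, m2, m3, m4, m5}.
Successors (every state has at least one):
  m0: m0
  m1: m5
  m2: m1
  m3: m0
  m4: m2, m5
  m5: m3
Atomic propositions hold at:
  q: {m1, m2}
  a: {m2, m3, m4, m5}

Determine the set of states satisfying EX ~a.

Sat(~a) = {m0, m1}
Sat(EX ~a) = {s : some successor in {m0, m1}} = {m0, m2, m3}

{m0, m2, m3}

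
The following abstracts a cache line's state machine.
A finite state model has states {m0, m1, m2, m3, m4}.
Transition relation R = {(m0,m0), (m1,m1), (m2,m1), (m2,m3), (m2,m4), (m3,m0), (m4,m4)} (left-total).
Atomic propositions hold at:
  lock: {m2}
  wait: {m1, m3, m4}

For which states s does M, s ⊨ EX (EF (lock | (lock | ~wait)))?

Sat(~wait) = {m0, m2}
Sat(lock | ~wait) = {m0, m2}
Sat(lock | (lock | ~wait)) = {m0, m2}
EF (lock | (lock | ~wait)): least fixpoint, start Z0 = {m0, m2}, add states with some successor in Z. Z1 = {m0, m2, m3}; fixed.
Sat(EF (lock | (lock | ~wait))) = {m0, m2, m3}
Sat(EX (EF (lock | (lock | ~wait)))) = {s : some successor in {m0, m2, m3}} = {m0, m2, m3}

{m0, m2, m3}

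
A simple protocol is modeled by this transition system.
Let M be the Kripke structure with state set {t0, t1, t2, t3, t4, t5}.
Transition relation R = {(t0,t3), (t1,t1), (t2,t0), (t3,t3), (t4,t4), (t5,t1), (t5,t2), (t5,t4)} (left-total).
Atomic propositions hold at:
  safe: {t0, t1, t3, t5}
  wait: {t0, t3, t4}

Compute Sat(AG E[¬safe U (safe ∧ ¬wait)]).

{t1}

Sat(¬safe) = {t2, t4}
Sat(¬wait) = {t1, t2, t5}
Sat(safe ∧ ¬wait) = {t1, t5}
E[¬safe U (safe ∧ ¬wait)]: least fixpoint, start Z0 = Sat((safe ∧ ¬wait)) = {t1, t5}, add states in Sat(¬safe) with some successor in Z. Already a fixed point.
Sat(E[¬safe U (safe ∧ ¬wait)]) = {t1, t5}
AG E[¬safe U (safe ∧ ¬wait)]: greatest fixpoint, start Z0 = {t1, t5}, keep only states in Sat with every successor in Z. Z1 = {t1}; fixed.
Sat(AG E[¬safe U (safe ∧ ¬wait)]) = {t1}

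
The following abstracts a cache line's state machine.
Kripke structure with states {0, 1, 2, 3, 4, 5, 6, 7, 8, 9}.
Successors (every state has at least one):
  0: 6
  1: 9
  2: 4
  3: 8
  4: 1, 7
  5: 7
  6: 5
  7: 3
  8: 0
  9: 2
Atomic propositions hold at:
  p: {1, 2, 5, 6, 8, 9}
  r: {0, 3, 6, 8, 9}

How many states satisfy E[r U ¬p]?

5

Sat(¬p) = {0, 3, 4, 7}
E[r U ¬p]: least fixpoint, start Z0 = Sat(¬p) = {0, 3, 4, 7}, add states in Sat(r) with some successor in Z. Z1 = {0, 3, 4, 7, 8}; fixed.
Sat(E[r U ¬p]) = {0, 3, 4, 7, 8}
|Sat(E[r U ¬p])| = |{0, 3, 4, 7, 8}| = 5.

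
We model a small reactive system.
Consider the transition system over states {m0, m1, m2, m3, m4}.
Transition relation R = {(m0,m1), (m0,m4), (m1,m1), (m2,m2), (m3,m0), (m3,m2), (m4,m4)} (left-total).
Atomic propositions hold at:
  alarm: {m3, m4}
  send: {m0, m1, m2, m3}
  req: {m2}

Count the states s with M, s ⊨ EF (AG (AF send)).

AF send: least fixpoint, start Z0 = {m0, m1, m2, m3}, add states with every successor in Z. Already a fixed point.
Sat(AF send) = {m0, m1, m2, m3}
AG (AF send): greatest fixpoint, start Z0 = {m0, m1, m2, m3}, keep only states in Sat with every successor in Z. Z1 = {m1, m2, m3}; Z2 = {m1, m2}; fixed.
Sat(AG (AF send)) = {m1, m2}
EF (AG (AF send)): least fixpoint, start Z0 = {m1, m2}, add states with some successor in Z. Z1 = {m0, m1, m2, m3}; fixed.
Sat(EF (AG (AF send))) = {m0, m1, m2, m3}
|Sat(EF (AG (AF send)))| = |{m0, m1, m2, m3}| = 4.

4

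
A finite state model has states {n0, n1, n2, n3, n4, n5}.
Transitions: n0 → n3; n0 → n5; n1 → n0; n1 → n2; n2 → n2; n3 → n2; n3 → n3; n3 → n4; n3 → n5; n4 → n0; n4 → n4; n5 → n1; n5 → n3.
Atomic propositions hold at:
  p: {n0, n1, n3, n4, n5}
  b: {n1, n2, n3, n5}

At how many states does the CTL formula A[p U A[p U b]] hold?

5

A[p U b]: least fixpoint, start Z0 = Sat(b) = {n1, n2, n3, n5}, add states in Sat(p) with every successor in Z. Z1 = {n0, n1, n2, n3, n5}; fixed.
Sat(A[p U b]) = {n0, n1, n2, n3, n5}
A[p U A[p U b]]: least fixpoint, start Z0 = Sat(A[p U b]) = {n0, n1, n2, n3, n5}, add states in Sat(p) with every successor in Z. Already a fixed point.
Sat(A[p U A[p U b]]) = {n0, n1, n2, n3, n5}
|Sat(A[p U A[p U b]])| = |{n0, n1, n2, n3, n5}| = 5.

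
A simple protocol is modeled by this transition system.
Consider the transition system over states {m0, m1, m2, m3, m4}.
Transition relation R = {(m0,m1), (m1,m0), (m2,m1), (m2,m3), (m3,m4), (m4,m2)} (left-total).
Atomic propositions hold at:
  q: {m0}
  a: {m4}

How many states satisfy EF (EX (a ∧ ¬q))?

Sat(¬q) = {m1, m2, m3, m4}
Sat(a ∧ ¬q) = {m4}
Sat(EX (a ∧ ¬q)) = {s : some successor in {m4}} = {m3}
EF (EX (a ∧ ¬q)): least fixpoint, start Z0 = {m3}, add states with some successor in Z. Z1 = {m2, m3}; Z2 = {m2, m3, m4}; fixed.
Sat(EF (EX (a ∧ ¬q))) = {m2, m3, m4}
|Sat(EF (EX (a ∧ ¬q)))| = |{m2, m3, m4}| = 3.

3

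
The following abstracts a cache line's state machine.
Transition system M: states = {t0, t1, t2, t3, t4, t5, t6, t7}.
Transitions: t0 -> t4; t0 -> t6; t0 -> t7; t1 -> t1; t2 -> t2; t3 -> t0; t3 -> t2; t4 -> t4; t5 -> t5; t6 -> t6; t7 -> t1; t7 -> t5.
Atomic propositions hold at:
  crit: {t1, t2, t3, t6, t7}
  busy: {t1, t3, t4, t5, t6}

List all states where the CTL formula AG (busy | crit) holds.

Sat(busy | crit) = {t1, t2, t3, t4, t5, t6, t7}
AG (busy | crit): greatest fixpoint, start Z0 = {t1, t2, t3, t4, t5, t6, t7}, keep only states in Sat with every successor in Z. Z1 = {t1, t2, t4, t5, t6, t7}; fixed.
Sat(AG (busy | crit)) = {t1, t2, t4, t5, t6, t7}

{t1, t2, t4, t5, t6, t7}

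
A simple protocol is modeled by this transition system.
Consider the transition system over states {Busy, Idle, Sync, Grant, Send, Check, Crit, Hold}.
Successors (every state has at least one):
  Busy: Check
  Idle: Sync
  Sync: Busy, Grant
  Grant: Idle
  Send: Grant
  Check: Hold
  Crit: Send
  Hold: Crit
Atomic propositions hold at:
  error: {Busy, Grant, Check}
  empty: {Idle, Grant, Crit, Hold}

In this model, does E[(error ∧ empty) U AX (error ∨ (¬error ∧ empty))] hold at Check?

Yes

Sat(error ∧ empty) = {Grant}
Sat(¬error) = {Idle, Sync, Send, Crit, Hold}
Sat(¬error ∧ empty) = {Idle, Crit, Hold}
Sat(error ∨ (¬error ∧ empty)) = {Busy, Idle, Grant, Check, Crit, Hold}
Sat(AX (error ∨ (¬error ∧ empty))) = {s : every successor in {Busy, Idle, Grant, Check, Crit, Hold}} = {Busy, Sync, Grant, Send, Check, Hold}
E[(error ∧ empty) U AX (error ∨ (¬error ∧ empty))]: least fixpoint, start Z0 = Sat(AX (error ∨ (¬error ∧ empty))) = {Busy, Sync, Grant, Send, Check, Hold}, add states in Sat(error ∧ empty) with some successor in Z. Already a fixed point.
Sat(E[(error ∧ empty) U AX (error ∨ (¬error ∧ empty))]) = {Busy, Sync, Grant, Send, Check, Hold}
Check ∈ Sat(E[(error ∧ empty) U AX (error ∨ (¬error ∧ empty))]) = {Busy, Sync, Grant, Send, Check, Hold}, so the formula holds at Check.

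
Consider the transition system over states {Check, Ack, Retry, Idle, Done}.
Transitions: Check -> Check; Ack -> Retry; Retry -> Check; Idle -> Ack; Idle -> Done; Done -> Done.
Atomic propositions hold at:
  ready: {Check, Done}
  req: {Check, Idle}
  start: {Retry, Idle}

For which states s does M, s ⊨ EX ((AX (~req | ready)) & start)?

{Ack}

Sat(~req) = {Ack, Retry, Done}
Sat(~req | ready) = {Check, Ack, Retry, Done}
Sat(AX (~req | ready)) = {s : every successor in {Check, Ack, Retry, Done}} = {Check, Ack, Retry, Idle, Done}
Sat((AX (~req | ready)) & start) = {Retry, Idle}
Sat(EX ((AX (~req | ready)) & start)) = {s : some successor in {Retry, Idle}} = {Ack}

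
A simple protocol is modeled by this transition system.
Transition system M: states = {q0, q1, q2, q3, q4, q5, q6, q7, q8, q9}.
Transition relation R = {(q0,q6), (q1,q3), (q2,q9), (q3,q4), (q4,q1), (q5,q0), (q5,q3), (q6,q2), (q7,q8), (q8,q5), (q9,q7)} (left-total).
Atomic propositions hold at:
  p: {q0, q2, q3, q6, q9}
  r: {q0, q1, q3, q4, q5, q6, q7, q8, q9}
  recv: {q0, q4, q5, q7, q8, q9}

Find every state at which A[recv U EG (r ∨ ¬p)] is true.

Sat(¬p) = {q1, q4, q5, q7, q8}
Sat(r ∨ ¬p) = {q0, q1, q3, q4, q5, q6, q7, q8, q9}
EG (r ∨ ¬p): greatest fixpoint, start Z0 = {q0, q1, q3, q4, q5, q6, q7, q8, q9}, keep only states in Sat with some successor in Z. Z1 = {q0, q1, q3, q4, q5, q7, q8, q9}; Z2 = {q1, q3, q4, q5, q7, q8, q9}; fixed.
Sat(EG (r ∨ ¬p)) = {q1, q3, q4, q5, q7, q8, q9}
A[recv U EG (r ∨ ¬p)]: least fixpoint, start Z0 = Sat(EG (r ∨ ¬p)) = {q1, q3, q4, q5, q7, q8, q9}, add states in Sat(recv) with every successor in Z. Already a fixed point.
Sat(A[recv U EG (r ∨ ¬p)]) = {q1, q3, q4, q5, q7, q8, q9}

{q1, q3, q4, q5, q7, q8, q9}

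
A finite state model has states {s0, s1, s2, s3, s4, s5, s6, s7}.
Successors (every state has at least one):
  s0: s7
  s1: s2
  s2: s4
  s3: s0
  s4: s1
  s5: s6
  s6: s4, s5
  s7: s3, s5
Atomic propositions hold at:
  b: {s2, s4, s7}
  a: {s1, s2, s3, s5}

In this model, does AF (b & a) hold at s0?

No

Sat(b & a) = {s2}
AF (b & a): least fixpoint, start Z0 = {s2}, add states with every successor in Z. Z1 = {s1, s2}; Z2 = {s1, s2, s4}; fixed.
Sat(AF (b & a)) = {s1, s2, s4}
s0 ∉ Sat(AF (b & a)) = {s1, s2, s4}, so the formula does not hold at s0.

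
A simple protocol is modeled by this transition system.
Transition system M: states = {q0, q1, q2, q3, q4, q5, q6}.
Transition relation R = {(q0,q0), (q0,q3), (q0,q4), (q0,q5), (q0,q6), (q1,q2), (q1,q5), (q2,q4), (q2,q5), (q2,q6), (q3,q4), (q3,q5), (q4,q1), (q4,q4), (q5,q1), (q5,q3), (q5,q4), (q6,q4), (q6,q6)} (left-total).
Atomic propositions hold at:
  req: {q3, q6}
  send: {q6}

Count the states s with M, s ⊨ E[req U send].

1

E[req U send]: least fixpoint, start Z0 = Sat(send) = {q6}, add states in Sat(req) with some successor in Z. Already a fixed point.
Sat(E[req U send]) = {q6}
|Sat(E[req U send])| = |{q6}| = 1.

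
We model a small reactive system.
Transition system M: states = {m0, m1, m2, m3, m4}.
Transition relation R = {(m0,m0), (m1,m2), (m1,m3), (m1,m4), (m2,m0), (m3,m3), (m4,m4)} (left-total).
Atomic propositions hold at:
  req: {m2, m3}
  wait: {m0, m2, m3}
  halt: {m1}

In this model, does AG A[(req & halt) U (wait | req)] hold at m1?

No

Sat(req & halt) = ∅
Sat(wait | req) = {m0, m2, m3}
A[(req & halt) U (wait | req)]: least fixpoint, start Z0 = Sat((wait | req)) = {m0, m2, m3}, add states in Sat(req & halt) with every successor in Z. Already a fixed point.
Sat(A[(req & halt) U (wait | req)]) = {m0, m2, m3}
AG A[(req & halt) U (wait | req)]: greatest fixpoint, start Z0 = {m0, m2, m3}, keep only states in Sat with every successor in Z. Already a fixed point.
Sat(AG A[(req & halt) U (wait | req)]) = {m0, m2, m3}
m1 ∉ Sat(AG A[(req & halt) U (wait | req)]) = {m0, m2, m3}, so the formula does not hold at m1.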